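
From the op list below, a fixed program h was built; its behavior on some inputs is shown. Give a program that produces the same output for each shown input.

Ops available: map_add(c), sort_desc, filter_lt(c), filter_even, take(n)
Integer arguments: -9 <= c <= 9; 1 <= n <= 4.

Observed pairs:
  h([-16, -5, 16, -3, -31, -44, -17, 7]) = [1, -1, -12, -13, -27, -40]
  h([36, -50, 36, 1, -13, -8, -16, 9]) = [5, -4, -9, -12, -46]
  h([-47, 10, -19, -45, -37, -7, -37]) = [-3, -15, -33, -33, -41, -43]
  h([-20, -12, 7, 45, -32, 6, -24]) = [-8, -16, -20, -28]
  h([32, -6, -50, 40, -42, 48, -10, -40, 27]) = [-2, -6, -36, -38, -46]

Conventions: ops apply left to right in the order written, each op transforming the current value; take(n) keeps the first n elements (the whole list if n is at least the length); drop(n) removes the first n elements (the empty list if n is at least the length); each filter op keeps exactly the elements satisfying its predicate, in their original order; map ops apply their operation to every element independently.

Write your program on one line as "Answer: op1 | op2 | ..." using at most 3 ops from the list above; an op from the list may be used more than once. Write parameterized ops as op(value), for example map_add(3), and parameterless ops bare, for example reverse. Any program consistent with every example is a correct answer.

sort_desc | filter_lt(5) | map_add(4)

Check, running the answer program on each example:
  [-16, -5, 16, -3, -31, -44, -17, 7] -> [16, 7, -3, -5, -16, -17, -31, -44] -> [-3, -5, -16, -17, -31, -44] -> [1, -1, -12, -13, -27, -40]
  [36, -50, 36, 1, -13, -8, -16, 9] -> [36, 36, 9, 1, -8, -13, -16, -50] -> [1, -8, -13, -16, -50] -> [5, -4, -9, -12, -46]
  [-47, 10, -19, -45, -37, -7, -37] -> [10, -7, -19, -37, -37, -45, -47] -> [-7, -19, -37, -37, -45, -47] -> [-3, -15, -33, -33, -41, -43]
  [-20, -12, 7, 45, -32, 6, -24] -> [45, 7, 6, -12, -20, -24, -32] -> [-12, -20, -24, -32] -> [-8, -16, -20, -28]
  [32, -6, -50, 40, -42, 48, -10, -40, 27] -> [48, 40, 32, 27, -6, -10, -40, -42, -50] -> [-6, -10, -40, -42, -50] -> [-2, -6, -36, -38, -46]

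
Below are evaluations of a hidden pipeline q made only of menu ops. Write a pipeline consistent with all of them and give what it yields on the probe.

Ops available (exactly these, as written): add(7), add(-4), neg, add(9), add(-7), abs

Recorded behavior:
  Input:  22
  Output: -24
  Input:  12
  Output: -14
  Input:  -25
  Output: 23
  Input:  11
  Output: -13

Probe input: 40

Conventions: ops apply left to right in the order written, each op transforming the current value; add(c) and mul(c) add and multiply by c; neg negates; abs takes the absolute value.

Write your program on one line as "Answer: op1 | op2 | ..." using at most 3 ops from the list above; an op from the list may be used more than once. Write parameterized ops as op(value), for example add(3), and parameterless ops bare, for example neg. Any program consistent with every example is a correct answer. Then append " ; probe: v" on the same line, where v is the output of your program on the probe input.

add(9) | neg | add(7) ; probe: -42

Check, running the answer program on each example:
  22 -> 31 -> -31 -> -24
  12 -> 21 -> -21 -> -14
  -25 -> -16 -> 16 -> 23
  11 -> 20 -> -20 -> -13
  probe: 40 -> 49 -> -49 -> -42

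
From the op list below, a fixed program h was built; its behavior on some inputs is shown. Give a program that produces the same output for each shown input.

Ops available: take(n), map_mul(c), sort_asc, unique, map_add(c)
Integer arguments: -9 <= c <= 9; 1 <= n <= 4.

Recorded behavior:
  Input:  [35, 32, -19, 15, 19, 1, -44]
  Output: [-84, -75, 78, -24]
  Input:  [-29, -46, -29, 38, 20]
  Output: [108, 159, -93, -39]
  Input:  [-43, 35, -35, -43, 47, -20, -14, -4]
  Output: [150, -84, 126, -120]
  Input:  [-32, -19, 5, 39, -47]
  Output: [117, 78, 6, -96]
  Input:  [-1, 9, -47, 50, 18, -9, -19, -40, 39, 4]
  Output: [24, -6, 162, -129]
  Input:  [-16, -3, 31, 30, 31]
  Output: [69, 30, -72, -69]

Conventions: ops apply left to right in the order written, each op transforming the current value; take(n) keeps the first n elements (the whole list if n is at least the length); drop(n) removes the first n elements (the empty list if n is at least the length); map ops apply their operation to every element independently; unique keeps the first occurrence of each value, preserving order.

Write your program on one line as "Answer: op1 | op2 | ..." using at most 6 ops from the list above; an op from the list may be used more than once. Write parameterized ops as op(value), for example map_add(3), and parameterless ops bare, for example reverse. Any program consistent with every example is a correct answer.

unique | map_add(-5) | map_add(-2) | map_mul(-3) | take(4)

Check, running the answer program on each example:
  [35, 32, -19, 15, 19, 1, -44] -> [35, 32, -19, 15, 19, 1, -44] -> [30, 27, -24, 10, 14, -4, -49] -> [28, 25, -26, 8, 12, -6, -51] -> [-84, -75, 78, -24, -36, 18, 153] -> [-84, -75, 78, -24]
  [-29, -46, -29, 38, 20] -> [-29, -46, 38, 20] -> [-34, -51, 33, 15] -> [-36, -53, 31, 13] -> [108, 159, -93, -39] -> [108, 159, -93, -39]
  [-43, 35, -35, -43, 47, -20, -14, -4] -> [-43, 35, -35, 47, -20, -14, -4] -> [-48, 30, -40, 42, -25, -19, -9] -> [-50, 28, -42, 40, -27, -21, -11] -> [150, -84, 126, -120, 81, 63, 33] -> [150, -84, 126, -120]
  [-32, -19, 5, 39, -47] -> [-32, -19, 5, 39, -47] -> [-37, -24, 0, 34, -52] -> [-39, -26, -2, 32, -54] -> [117, 78, 6, -96, 162] -> [117, 78, 6, -96]
  [-1, 9, -47, 50, 18, -9, -19, -40, 39, 4] -> [-1, 9, -47, 50, 18, -9, -19, -40, 39, 4] -> [-6, 4, -52, 45, 13, -14, -24, -45, 34, -1] -> [-8, 2, -54, 43, 11, -16, -26, -47, 32, -3] -> [24, -6, 162, -129, -33, 48, 78, 141, -96, 9] -> [24, -6, 162, -129]
  [-16, -3, 31, 30, 31] -> [-16, -3, 31, 30] -> [-21, -8, 26, 25] -> [-23, -10, 24, 23] -> [69, 30, -72, -69] -> [69, 30, -72, -69]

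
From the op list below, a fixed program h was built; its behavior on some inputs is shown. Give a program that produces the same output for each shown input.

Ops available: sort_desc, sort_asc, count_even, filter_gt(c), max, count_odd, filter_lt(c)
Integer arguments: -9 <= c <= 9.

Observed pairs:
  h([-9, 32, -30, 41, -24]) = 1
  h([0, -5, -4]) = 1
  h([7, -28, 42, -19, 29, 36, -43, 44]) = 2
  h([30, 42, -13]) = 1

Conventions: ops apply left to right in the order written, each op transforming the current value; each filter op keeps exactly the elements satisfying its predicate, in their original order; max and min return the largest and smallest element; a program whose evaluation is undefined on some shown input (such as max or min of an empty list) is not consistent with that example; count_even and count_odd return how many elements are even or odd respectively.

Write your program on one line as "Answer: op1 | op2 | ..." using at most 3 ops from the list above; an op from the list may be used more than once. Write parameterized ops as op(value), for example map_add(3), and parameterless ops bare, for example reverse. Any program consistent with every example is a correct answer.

filter_lt(-2) | count_odd

Check, running the answer program on each example:
  [-9, 32, -30, 41, -24] -> [-9, -30, -24] -> 1
  [0, -5, -4] -> [-5, -4] -> 1
  [7, -28, 42, -19, 29, 36, -43, 44] -> [-28, -19, -43] -> 2
  [30, 42, -13] -> [-13] -> 1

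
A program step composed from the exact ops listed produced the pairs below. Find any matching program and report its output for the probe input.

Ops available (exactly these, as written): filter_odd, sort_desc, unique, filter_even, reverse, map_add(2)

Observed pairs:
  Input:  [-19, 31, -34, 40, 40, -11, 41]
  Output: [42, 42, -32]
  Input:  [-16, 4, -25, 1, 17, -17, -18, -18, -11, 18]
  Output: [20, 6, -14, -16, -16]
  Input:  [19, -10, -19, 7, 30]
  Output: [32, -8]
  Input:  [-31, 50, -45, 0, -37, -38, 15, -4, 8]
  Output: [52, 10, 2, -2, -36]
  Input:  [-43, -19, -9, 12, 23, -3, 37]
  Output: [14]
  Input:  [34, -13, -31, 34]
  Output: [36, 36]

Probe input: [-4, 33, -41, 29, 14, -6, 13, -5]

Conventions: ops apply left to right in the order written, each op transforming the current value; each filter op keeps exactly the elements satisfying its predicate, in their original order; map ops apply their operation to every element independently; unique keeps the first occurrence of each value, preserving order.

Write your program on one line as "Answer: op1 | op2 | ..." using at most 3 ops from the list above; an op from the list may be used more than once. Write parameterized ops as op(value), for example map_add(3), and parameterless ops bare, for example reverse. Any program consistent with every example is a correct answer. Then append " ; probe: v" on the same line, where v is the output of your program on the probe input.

filter_even | map_add(2) | sort_desc ; probe: [16, -2, -4]

Check, running the answer program on each example:
  [-19, 31, -34, 40, 40, -11, 41] -> [-34, 40, 40] -> [-32, 42, 42] -> [42, 42, -32]
  [-16, 4, -25, 1, 17, -17, -18, -18, -11, 18] -> [-16, 4, -18, -18, 18] -> [-14, 6, -16, -16, 20] -> [20, 6, -14, -16, -16]
  [19, -10, -19, 7, 30] -> [-10, 30] -> [-8, 32] -> [32, -8]
  [-31, 50, -45, 0, -37, -38, 15, -4, 8] -> [50, 0, -38, -4, 8] -> [52, 2, -36, -2, 10] -> [52, 10, 2, -2, -36]
  [-43, -19, -9, 12, 23, -3, 37] -> [12] -> [14] -> [14]
  [34, -13, -31, 34] -> [34, 34] -> [36, 36] -> [36, 36]
  probe: [-4, 33, -41, 29, 14, -6, 13, -5] -> [-4, 14, -6] -> [-2, 16, -4] -> [16, -2, -4]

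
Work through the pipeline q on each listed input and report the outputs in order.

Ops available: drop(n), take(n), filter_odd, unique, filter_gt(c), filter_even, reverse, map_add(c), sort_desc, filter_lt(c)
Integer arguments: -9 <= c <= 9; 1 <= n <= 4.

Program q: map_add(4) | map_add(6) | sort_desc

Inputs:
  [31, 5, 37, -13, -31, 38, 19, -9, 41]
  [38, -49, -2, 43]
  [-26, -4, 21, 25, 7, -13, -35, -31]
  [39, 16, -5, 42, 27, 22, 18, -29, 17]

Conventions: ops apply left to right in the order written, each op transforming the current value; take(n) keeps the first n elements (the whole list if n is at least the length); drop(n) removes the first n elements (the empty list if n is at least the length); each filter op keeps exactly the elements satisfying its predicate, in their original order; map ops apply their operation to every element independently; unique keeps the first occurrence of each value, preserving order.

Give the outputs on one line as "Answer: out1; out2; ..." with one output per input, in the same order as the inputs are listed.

Execution, op by op:
  [31, 5, 37, -13, -31, 38, 19, -9, 41] -> [35, 9, 41, -9, -27, 42, 23, -5, 45] -> [41, 15, 47, -3, -21, 48, 29, 1, 51] -> [51, 48, 47, 41, 29, 15, 1, -3, -21]
  [38, -49, -2, 43] -> [42, -45, 2, 47] -> [48, -39, 8, 53] -> [53, 48, 8, -39]
  [-26, -4, 21, 25, 7, -13, -35, -31] -> [-22, 0, 25, 29, 11, -9, -31, -27] -> [-16, 6, 31, 35, 17, -3, -25, -21] -> [35, 31, 17, 6, -3, -16, -21, -25]
  [39, 16, -5, 42, 27, 22, 18, -29, 17] -> [43, 20, -1, 46, 31, 26, 22, -25, 21] -> [49, 26, 5, 52, 37, 32, 28, -19, 27] -> [52, 49, 37, 32, 28, 27, 26, 5, -19]

[51, 48, 47, 41, 29, 15, 1, -3, -21]; [53, 48, 8, -39]; [35, 31, 17, 6, -3, -16, -21, -25]; [52, 49, 37, 32, 28, 27, 26, 5, -19]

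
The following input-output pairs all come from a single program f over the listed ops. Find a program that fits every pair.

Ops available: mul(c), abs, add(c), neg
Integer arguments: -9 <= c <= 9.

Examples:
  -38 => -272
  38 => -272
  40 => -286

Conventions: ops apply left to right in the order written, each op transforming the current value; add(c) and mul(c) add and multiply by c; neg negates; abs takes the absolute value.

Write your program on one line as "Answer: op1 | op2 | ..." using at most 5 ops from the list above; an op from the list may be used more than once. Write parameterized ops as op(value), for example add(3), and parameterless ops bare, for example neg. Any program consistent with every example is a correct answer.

mul(-7) | abs | add(-2) | neg | add(-8)

Check, running the answer program on each example:
  -38 -> 266 -> 266 -> 264 -> -264 -> -272
  38 -> -266 -> 266 -> 264 -> -264 -> -272
  40 -> -280 -> 280 -> 278 -> -278 -> -286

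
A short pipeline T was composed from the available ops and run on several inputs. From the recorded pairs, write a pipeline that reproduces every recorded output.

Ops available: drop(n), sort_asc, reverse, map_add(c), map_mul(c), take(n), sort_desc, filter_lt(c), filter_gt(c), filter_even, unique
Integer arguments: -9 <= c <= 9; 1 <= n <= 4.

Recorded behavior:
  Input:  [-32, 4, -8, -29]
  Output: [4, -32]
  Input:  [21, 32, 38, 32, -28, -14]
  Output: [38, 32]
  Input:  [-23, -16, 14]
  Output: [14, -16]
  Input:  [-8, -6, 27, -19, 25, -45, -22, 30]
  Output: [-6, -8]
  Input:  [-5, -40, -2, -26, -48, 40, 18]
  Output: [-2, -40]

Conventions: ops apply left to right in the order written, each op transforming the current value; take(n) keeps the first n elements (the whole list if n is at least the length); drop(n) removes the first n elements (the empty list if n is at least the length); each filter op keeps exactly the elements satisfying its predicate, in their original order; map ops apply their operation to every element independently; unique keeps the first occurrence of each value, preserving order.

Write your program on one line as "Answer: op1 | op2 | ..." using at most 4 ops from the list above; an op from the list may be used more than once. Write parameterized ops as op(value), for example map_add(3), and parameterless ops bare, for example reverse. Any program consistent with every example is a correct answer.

filter_even | take(2) | sort_desc

Check, running the answer program on each example:
  [-32, 4, -8, -29] -> [-32, 4, -8] -> [-32, 4] -> [4, -32]
  [21, 32, 38, 32, -28, -14] -> [32, 38, 32, -28, -14] -> [32, 38] -> [38, 32]
  [-23, -16, 14] -> [-16, 14] -> [-16, 14] -> [14, -16]
  [-8, -6, 27, -19, 25, -45, -22, 30] -> [-8, -6, -22, 30] -> [-8, -6] -> [-6, -8]
  [-5, -40, -2, -26, -48, 40, 18] -> [-40, -2, -26, -48, 40, 18] -> [-40, -2] -> [-2, -40]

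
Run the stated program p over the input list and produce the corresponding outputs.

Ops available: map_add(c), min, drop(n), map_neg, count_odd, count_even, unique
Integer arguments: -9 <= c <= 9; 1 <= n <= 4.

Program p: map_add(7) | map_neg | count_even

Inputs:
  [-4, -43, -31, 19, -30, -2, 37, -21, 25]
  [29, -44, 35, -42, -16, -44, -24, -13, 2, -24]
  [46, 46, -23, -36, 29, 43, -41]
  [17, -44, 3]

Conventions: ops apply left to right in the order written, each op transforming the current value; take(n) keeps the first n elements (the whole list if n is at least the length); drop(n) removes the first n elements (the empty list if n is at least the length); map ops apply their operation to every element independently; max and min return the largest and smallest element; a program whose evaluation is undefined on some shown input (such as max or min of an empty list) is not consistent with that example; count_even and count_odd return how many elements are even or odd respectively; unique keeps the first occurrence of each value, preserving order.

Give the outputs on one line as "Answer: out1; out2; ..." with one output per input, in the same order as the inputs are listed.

Execution, op by op:
  [-4, -43, -31, 19, -30, -2, 37, -21, 25] -> [3, -36, -24, 26, -23, 5, 44, -14, 32] -> [-3, 36, 24, -26, 23, -5, -44, 14, -32] -> 6
  [29, -44, 35, -42, -16, -44, -24, -13, 2, -24] -> [36, -37, 42, -35, -9, -37, -17, -6, 9, -17] -> [-36, 37, -42, 35, 9, 37, 17, 6, -9, 17] -> 3
  [46, 46, -23, -36, 29, 43, -41] -> [53, 53, -16, -29, 36, 50, -34] -> [-53, -53, 16, 29, -36, -50, 34] -> 4
  [17, -44, 3] -> [24, -37, 10] -> [-24, 37, -10] -> 2

6; 3; 4; 2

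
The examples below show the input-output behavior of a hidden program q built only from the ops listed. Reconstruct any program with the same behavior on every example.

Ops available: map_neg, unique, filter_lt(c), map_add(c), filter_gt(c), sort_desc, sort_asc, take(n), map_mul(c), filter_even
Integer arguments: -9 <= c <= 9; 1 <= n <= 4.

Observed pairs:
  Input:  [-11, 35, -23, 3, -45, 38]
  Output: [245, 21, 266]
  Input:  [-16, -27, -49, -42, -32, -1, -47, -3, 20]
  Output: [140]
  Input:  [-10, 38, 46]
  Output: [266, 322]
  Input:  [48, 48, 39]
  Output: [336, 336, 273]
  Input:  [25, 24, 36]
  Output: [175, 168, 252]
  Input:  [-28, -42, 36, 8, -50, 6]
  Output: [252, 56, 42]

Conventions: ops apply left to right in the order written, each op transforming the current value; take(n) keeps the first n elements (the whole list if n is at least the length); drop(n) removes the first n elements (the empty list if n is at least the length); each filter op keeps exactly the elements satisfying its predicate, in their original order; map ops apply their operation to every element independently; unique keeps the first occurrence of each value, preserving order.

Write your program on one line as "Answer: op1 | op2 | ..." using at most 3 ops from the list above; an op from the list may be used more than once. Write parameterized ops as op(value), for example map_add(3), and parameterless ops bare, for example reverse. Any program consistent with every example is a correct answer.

map_mul(7) | filter_gt(7)

Check, running the answer program on each example:
  [-11, 35, -23, 3, -45, 38] -> [-77, 245, -161, 21, -315, 266] -> [245, 21, 266]
  [-16, -27, -49, -42, -32, -1, -47, -3, 20] -> [-112, -189, -343, -294, -224, -7, -329, -21, 140] -> [140]
  [-10, 38, 46] -> [-70, 266, 322] -> [266, 322]
  [48, 48, 39] -> [336, 336, 273] -> [336, 336, 273]
  [25, 24, 36] -> [175, 168, 252] -> [175, 168, 252]
  [-28, -42, 36, 8, -50, 6] -> [-196, -294, 252, 56, -350, 42] -> [252, 56, 42]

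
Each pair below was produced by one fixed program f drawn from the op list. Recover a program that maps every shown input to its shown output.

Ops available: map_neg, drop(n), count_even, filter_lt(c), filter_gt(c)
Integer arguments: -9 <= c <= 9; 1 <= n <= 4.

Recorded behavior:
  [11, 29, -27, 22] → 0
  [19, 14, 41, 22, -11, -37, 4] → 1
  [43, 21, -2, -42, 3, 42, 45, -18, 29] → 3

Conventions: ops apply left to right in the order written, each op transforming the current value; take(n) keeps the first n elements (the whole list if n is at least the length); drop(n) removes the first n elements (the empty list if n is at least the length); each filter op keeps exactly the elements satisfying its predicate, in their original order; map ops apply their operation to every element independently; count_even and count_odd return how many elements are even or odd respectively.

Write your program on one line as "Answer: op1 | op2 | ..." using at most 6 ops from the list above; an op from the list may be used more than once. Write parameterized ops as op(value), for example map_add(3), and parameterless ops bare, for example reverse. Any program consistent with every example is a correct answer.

map_neg | drop(1) | map_neg | filter_lt(8) | count_even

Check, running the answer program on each example:
  [11, 29, -27, 22] -> [-11, -29, 27, -22] -> [-29, 27, -22] -> [29, -27, 22] -> [-27] -> 0
  [19, 14, 41, 22, -11, -37, 4] -> [-19, -14, -41, -22, 11, 37, -4] -> [-14, -41, -22, 11, 37, -4] -> [14, 41, 22, -11, -37, 4] -> [-11, -37, 4] -> 1
  [43, 21, -2, -42, 3, 42, 45, -18, 29] -> [-43, -21, 2, 42, -3, -42, -45, 18, -29] -> [-21, 2, 42, -3, -42, -45, 18, -29] -> [21, -2, -42, 3, 42, 45, -18, 29] -> [-2, -42, 3, -18] -> 3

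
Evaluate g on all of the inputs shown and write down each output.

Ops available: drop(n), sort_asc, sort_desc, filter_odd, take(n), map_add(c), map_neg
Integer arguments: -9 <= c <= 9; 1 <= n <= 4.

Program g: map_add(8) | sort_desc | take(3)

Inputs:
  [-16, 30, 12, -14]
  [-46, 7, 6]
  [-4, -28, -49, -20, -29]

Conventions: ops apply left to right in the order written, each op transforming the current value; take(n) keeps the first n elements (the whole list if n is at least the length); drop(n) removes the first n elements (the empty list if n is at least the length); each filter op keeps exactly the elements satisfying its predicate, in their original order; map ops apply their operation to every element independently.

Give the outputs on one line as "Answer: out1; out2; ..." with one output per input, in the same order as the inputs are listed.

[38, 20, -6]; [15, 14, -38]; [4, -12, -20]

Execution, op by op:
  [-16, 30, 12, -14] -> [-8, 38, 20, -6] -> [38, 20, -6, -8] -> [38, 20, -6]
  [-46, 7, 6] -> [-38, 15, 14] -> [15, 14, -38] -> [15, 14, -38]
  [-4, -28, -49, -20, -29] -> [4, -20, -41, -12, -21] -> [4, -12, -20, -21, -41] -> [4, -12, -20]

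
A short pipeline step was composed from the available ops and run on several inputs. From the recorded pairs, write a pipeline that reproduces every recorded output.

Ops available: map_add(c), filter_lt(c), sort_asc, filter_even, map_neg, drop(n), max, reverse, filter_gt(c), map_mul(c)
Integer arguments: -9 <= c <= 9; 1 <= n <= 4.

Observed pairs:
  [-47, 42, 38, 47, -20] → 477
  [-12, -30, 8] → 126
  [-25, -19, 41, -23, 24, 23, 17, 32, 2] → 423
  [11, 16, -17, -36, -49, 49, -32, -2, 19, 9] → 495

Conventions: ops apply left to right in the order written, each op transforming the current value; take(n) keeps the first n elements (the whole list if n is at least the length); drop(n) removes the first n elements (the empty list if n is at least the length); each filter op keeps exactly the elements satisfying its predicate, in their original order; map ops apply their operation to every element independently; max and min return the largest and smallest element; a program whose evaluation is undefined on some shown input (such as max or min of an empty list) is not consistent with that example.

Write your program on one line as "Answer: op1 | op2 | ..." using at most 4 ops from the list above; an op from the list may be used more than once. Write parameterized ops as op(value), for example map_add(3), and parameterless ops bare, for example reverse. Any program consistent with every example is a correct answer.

reverse | map_add(6) | map_mul(9) | max

Check, running the answer program on each example:
  [-47, 42, 38, 47, -20] -> [-20, 47, 38, 42, -47] -> [-14, 53, 44, 48, -41] -> [-126, 477, 396, 432, -369] -> 477
  [-12, -30, 8] -> [8, -30, -12] -> [14, -24, -6] -> [126, -216, -54] -> 126
  [-25, -19, 41, -23, 24, 23, 17, 32, 2] -> [2, 32, 17, 23, 24, -23, 41, -19, -25] -> [8, 38, 23, 29, 30, -17, 47, -13, -19] -> [72, 342, 207, 261, 270, -153, 423, -117, -171] -> 423
  [11, 16, -17, -36, -49, 49, -32, -2, 19, 9] -> [9, 19, -2, -32, 49, -49, -36, -17, 16, 11] -> [15, 25, 4, -26, 55, -43, -30, -11, 22, 17] -> [135, 225, 36, -234, 495, -387, -270, -99, 198, 153] -> 495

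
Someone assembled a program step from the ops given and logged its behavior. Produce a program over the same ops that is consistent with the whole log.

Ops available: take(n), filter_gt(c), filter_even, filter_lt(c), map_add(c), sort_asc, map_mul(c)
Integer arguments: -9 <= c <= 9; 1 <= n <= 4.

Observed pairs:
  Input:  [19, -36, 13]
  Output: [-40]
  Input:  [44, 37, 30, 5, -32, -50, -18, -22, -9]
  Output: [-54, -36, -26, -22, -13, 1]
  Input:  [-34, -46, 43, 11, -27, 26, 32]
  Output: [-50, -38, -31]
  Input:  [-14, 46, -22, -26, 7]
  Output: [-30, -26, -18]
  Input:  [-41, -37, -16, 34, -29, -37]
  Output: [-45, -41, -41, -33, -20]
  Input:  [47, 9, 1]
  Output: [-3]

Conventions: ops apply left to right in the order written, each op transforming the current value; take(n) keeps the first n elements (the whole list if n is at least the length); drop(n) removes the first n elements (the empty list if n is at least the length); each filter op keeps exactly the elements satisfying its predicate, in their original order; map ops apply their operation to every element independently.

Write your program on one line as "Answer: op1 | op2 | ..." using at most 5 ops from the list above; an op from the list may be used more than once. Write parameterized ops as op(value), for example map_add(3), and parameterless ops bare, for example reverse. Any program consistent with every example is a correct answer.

sort_asc | map_add(1) | map_add(-5) | filter_lt(2)

Check, running the answer program on each example:
  [19, -36, 13] -> [-36, 13, 19] -> [-35, 14, 20] -> [-40, 9, 15] -> [-40]
  [44, 37, 30, 5, -32, -50, -18, -22, -9] -> [-50, -32, -22, -18, -9, 5, 30, 37, 44] -> [-49, -31, -21, -17, -8, 6, 31, 38, 45] -> [-54, -36, -26, -22, -13, 1, 26, 33, 40] -> [-54, -36, -26, -22, -13, 1]
  [-34, -46, 43, 11, -27, 26, 32] -> [-46, -34, -27, 11, 26, 32, 43] -> [-45, -33, -26, 12, 27, 33, 44] -> [-50, -38, -31, 7, 22, 28, 39] -> [-50, -38, -31]
  [-14, 46, -22, -26, 7] -> [-26, -22, -14, 7, 46] -> [-25, -21, -13, 8, 47] -> [-30, -26, -18, 3, 42] -> [-30, -26, -18]
  [-41, -37, -16, 34, -29, -37] -> [-41, -37, -37, -29, -16, 34] -> [-40, -36, -36, -28, -15, 35] -> [-45, -41, -41, -33, -20, 30] -> [-45, -41, -41, -33, -20]
  [47, 9, 1] -> [1, 9, 47] -> [2, 10, 48] -> [-3, 5, 43] -> [-3]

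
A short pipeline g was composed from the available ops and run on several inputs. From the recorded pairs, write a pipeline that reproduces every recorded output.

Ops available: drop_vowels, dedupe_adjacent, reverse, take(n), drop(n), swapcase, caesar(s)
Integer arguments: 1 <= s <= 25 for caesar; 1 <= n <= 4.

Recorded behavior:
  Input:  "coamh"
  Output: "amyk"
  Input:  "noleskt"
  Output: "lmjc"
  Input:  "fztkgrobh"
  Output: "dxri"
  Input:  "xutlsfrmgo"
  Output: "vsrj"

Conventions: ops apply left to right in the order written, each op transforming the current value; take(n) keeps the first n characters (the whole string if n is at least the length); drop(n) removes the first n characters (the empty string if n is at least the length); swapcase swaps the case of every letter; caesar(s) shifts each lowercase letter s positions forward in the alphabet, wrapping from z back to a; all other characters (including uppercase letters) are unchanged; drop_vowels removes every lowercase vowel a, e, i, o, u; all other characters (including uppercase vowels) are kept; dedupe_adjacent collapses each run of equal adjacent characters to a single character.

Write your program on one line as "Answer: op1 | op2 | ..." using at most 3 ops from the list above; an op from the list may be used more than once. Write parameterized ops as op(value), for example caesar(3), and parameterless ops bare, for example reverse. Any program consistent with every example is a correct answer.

caesar(9) | caesar(15) | take(4)

Check, running the answer program on each example:
  "coamh" -> "lxjvq" -> "amykf" -> "amyk"
  "noleskt" -> "wxunbtc" -> "lmjcqir" -> "lmjc"
  "fztkgrobh" -> "oictpaxkq" -> "dxriepmzf" -> "dxri"
  "xutlsfrmgo" -> "gdcuboavpx" -> "vsrjqdpkem" -> "vsrj"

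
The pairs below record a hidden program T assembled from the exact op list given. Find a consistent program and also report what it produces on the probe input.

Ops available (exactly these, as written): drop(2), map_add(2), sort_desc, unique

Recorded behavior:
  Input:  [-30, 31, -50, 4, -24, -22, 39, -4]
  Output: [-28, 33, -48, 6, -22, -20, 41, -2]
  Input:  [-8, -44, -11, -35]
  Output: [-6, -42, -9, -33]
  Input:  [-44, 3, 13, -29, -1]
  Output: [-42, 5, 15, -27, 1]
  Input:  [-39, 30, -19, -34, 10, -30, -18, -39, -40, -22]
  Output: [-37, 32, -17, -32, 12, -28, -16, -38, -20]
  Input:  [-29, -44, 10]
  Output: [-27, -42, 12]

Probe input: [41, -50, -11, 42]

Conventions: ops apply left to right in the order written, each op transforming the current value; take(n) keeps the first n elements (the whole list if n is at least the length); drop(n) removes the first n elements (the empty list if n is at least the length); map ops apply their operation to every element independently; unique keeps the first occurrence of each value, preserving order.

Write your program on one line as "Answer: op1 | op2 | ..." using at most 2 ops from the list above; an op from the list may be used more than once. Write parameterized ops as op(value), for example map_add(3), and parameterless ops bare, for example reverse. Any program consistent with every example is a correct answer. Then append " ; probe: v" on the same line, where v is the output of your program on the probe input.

unique | map_add(2) ; probe: [43, -48, -9, 44]

Check, running the answer program on each example:
  [-30, 31, -50, 4, -24, -22, 39, -4] -> [-30, 31, -50, 4, -24, -22, 39, -4] -> [-28, 33, -48, 6, -22, -20, 41, -2]
  [-8, -44, -11, -35] -> [-8, -44, -11, -35] -> [-6, -42, -9, -33]
  [-44, 3, 13, -29, -1] -> [-44, 3, 13, -29, -1] -> [-42, 5, 15, -27, 1]
  [-39, 30, -19, -34, 10, -30, -18, -39, -40, -22] -> [-39, 30, -19, -34, 10, -30, -18, -40, -22] -> [-37, 32, -17, -32, 12, -28, -16, -38, -20]
  [-29, -44, 10] -> [-29, -44, 10] -> [-27, -42, 12]
  probe: [41, -50, -11, 42] -> [41, -50, -11, 42] -> [43, -48, -9, 44]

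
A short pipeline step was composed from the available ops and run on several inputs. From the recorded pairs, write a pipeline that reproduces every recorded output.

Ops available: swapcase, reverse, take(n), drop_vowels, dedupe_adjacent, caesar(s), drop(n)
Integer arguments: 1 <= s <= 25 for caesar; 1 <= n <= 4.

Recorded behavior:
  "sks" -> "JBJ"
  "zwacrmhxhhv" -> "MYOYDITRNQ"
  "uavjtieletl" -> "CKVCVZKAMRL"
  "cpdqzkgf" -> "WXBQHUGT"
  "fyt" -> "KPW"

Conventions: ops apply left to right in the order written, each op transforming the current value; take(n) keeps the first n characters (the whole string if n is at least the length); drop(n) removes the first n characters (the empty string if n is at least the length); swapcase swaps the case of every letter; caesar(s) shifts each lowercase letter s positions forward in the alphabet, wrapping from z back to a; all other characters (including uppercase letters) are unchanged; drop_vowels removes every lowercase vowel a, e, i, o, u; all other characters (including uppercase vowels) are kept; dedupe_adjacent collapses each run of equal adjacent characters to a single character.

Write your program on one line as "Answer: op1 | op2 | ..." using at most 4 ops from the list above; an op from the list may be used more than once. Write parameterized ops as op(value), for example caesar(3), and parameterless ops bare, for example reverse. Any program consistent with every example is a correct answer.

caesar(17) | swapcase | dedupe_adjacent | reverse

Check, running the answer program on each example:
  "sks" -> "jbj" -> "JBJ" -> "JBJ" -> "JBJ"
  "zwacrmhxhhv" -> "qnrtidyoyym" -> "QNRTIDYOYYM" -> "QNRTIDYOYM" -> "MYOYDITRNQ"
  "uavjtieletl" -> "lrmakzvcvkc" -> "LRMAKZVCVKC" -> "LRMAKZVCVKC" -> "CKVCVZKAMRL"
  "cpdqzkgf" -> "tguhqbxw" -> "TGUHQBXW" -> "TGUHQBXW" -> "WXBQHUGT"
  "fyt" -> "wpk" -> "WPK" -> "WPK" -> "KPW"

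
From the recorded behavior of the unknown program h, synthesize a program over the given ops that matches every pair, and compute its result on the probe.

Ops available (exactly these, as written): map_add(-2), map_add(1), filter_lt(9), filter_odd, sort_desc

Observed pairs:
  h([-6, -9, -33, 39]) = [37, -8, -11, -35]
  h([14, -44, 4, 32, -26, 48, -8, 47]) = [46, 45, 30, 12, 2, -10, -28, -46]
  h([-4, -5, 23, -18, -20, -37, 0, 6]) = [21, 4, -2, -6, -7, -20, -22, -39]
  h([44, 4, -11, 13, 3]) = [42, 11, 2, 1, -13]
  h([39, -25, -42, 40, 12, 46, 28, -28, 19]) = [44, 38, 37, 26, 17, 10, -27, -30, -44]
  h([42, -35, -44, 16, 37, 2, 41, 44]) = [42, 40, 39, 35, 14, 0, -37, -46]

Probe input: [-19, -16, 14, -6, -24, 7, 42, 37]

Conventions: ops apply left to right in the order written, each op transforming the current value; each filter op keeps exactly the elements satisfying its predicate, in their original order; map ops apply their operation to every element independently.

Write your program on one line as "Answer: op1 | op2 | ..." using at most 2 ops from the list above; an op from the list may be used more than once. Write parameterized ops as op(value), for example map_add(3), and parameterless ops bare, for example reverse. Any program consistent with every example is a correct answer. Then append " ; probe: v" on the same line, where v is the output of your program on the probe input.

map_add(-2) | sort_desc ; probe: [40, 35, 12, 5, -8, -18, -21, -26]

Check, running the answer program on each example:
  [-6, -9, -33, 39] -> [-8, -11, -35, 37] -> [37, -8, -11, -35]
  [14, -44, 4, 32, -26, 48, -8, 47] -> [12, -46, 2, 30, -28, 46, -10, 45] -> [46, 45, 30, 12, 2, -10, -28, -46]
  [-4, -5, 23, -18, -20, -37, 0, 6] -> [-6, -7, 21, -20, -22, -39, -2, 4] -> [21, 4, -2, -6, -7, -20, -22, -39]
  [44, 4, -11, 13, 3] -> [42, 2, -13, 11, 1] -> [42, 11, 2, 1, -13]
  [39, -25, -42, 40, 12, 46, 28, -28, 19] -> [37, -27, -44, 38, 10, 44, 26, -30, 17] -> [44, 38, 37, 26, 17, 10, -27, -30, -44]
  [42, -35, -44, 16, 37, 2, 41, 44] -> [40, -37, -46, 14, 35, 0, 39, 42] -> [42, 40, 39, 35, 14, 0, -37, -46]
  probe: [-19, -16, 14, -6, -24, 7, 42, 37] -> [-21, -18, 12, -8, -26, 5, 40, 35] -> [40, 35, 12, 5, -8, -18, -21, -26]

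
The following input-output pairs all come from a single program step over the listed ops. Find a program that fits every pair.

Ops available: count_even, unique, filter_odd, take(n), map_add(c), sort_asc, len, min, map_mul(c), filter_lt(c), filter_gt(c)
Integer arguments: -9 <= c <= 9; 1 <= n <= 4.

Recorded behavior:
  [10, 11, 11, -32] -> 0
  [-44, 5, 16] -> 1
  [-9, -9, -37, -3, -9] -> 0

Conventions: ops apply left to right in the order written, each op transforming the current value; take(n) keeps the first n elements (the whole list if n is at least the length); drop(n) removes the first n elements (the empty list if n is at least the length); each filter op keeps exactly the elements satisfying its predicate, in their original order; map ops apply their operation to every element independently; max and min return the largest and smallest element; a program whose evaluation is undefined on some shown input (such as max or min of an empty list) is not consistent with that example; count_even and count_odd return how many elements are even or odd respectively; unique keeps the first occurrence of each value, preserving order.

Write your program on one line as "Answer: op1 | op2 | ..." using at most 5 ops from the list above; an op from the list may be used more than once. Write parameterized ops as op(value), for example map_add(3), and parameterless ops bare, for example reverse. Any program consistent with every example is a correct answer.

filter_gt(-8) | filter_gt(-2) | take(1) | filter_odd | len

Check, running the answer program on each example:
  [10, 11, 11, -32] -> [10, 11, 11] -> [10, 11, 11] -> [10] -> [] -> 0
  [-44, 5, 16] -> [5, 16] -> [5, 16] -> [5] -> [5] -> 1
  [-9, -9, -37, -3, -9] -> [-3] -> [] -> [] -> [] -> 0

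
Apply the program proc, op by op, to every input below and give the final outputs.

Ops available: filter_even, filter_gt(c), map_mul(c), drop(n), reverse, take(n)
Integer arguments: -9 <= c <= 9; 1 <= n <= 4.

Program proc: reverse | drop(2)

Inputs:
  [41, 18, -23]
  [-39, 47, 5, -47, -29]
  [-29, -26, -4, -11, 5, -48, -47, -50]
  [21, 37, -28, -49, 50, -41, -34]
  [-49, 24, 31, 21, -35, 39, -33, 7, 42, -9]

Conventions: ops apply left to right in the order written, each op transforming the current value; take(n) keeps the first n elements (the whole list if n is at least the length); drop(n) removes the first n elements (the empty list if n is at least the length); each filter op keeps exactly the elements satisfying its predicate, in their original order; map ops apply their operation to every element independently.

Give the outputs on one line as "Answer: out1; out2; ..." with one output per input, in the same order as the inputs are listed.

Execution, op by op:
  [41, 18, -23] -> [-23, 18, 41] -> [41]
  [-39, 47, 5, -47, -29] -> [-29, -47, 5, 47, -39] -> [5, 47, -39]
  [-29, -26, -4, -11, 5, -48, -47, -50] -> [-50, -47, -48, 5, -11, -4, -26, -29] -> [-48, 5, -11, -4, -26, -29]
  [21, 37, -28, -49, 50, -41, -34] -> [-34, -41, 50, -49, -28, 37, 21] -> [50, -49, -28, 37, 21]
  [-49, 24, 31, 21, -35, 39, -33, 7, 42, -9] -> [-9, 42, 7, -33, 39, -35, 21, 31, 24, -49] -> [7, -33, 39, -35, 21, 31, 24, -49]

[41]; [5, 47, -39]; [-48, 5, -11, -4, -26, -29]; [50, -49, -28, 37, 21]; [7, -33, 39, -35, 21, 31, 24, -49]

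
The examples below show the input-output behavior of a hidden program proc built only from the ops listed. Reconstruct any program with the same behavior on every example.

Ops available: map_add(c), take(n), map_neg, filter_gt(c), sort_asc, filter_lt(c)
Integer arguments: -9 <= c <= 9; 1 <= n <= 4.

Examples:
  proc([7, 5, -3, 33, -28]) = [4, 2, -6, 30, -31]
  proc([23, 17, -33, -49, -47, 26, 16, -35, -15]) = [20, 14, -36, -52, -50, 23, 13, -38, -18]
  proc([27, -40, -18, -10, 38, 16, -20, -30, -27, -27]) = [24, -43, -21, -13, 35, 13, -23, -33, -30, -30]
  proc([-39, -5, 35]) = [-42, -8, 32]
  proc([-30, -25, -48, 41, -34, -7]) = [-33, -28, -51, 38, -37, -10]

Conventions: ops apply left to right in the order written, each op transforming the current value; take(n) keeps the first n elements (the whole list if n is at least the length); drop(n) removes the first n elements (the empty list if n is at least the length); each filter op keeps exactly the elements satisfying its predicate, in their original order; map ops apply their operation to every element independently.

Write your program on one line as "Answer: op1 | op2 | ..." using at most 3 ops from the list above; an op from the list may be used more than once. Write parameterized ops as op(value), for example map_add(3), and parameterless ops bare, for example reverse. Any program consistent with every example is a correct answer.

map_add(4) | map_add(-9) | map_add(2)

Check, running the answer program on each example:
  [7, 5, -3, 33, -28] -> [11, 9, 1, 37, -24] -> [2, 0, -8, 28, -33] -> [4, 2, -6, 30, -31]
  [23, 17, -33, -49, -47, 26, 16, -35, -15] -> [27, 21, -29, -45, -43, 30, 20, -31, -11] -> [18, 12, -38, -54, -52, 21, 11, -40, -20] -> [20, 14, -36, -52, -50, 23, 13, -38, -18]
  [27, -40, -18, -10, 38, 16, -20, -30, -27, -27] -> [31, -36, -14, -6, 42, 20, -16, -26, -23, -23] -> [22, -45, -23, -15, 33, 11, -25, -35, -32, -32] -> [24, -43, -21, -13, 35, 13, -23, -33, -30, -30]
  [-39, -5, 35] -> [-35, -1, 39] -> [-44, -10, 30] -> [-42, -8, 32]
  [-30, -25, -48, 41, -34, -7] -> [-26, -21, -44, 45, -30, -3] -> [-35, -30, -53, 36, -39, -12] -> [-33, -28, -51, 38, -37, -10]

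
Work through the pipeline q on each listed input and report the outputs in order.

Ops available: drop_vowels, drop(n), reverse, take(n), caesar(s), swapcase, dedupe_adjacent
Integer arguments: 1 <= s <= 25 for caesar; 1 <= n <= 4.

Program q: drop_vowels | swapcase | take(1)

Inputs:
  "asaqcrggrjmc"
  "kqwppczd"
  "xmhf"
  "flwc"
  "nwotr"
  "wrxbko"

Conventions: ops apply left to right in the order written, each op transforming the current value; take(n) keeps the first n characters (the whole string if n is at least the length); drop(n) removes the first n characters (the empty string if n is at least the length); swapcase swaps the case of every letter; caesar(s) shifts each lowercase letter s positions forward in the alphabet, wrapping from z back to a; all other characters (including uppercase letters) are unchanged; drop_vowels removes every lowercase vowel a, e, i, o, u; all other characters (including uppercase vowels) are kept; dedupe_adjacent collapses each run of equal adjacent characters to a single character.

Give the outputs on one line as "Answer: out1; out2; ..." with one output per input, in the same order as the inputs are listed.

"S"; "K"; "X"; "F"; "N"; "W"

Execution, op by op:
  "asaqcrggrjmc" -> "sqcrggrjmc" -> "SQCRGGRJMC" -> "S"
  "kqwppczd" -> "kqwppczd" -> "KQWPPCZD" -> "K"
  "xmhf" -> "xmhf" -> "XMHF" -> "X"
  "flwc" -> "flwc" -> "FLWC" -> "F"
  "nwotr" -> "nwtr" -> "NWTR" -> "N"
  "wrxbko" -> "wrxbk" -> "WRXBK" -> "W"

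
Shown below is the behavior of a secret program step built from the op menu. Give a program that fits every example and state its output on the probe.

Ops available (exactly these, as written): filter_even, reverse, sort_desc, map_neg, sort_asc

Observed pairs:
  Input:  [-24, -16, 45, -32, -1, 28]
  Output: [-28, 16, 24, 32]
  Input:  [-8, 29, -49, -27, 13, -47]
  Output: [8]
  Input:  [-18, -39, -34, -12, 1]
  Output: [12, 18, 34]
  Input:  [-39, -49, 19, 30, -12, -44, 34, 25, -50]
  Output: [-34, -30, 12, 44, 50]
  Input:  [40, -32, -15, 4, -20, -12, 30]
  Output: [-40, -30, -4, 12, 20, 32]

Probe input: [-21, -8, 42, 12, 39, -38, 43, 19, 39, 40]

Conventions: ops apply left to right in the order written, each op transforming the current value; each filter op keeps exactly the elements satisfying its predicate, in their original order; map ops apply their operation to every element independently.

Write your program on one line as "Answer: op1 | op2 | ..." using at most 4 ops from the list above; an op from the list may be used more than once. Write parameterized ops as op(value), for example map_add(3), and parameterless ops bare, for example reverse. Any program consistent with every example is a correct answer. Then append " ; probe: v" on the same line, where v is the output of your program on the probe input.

map_neg | sort_asc | filter_even ; probe: [-42, -40, -12, 8, 38]

Check, running the answer program on each example:
  [-24, -16, 45, -32, -1, 28] -> [24, 16, -45, 32, 1, -28] -> [-45, -28, 1, 16, 24, 32] -> [-28, 16, 24, 32]
  [-8, 29, -49, -27, 13, -47] -> [8, -29, 49, 27, -13, 47] -> [-29, -13, 8, 27, 47, 49] -> [8]
  [-18, -39, -34, -12, 1] -> [18, 39, 34, 12, -1] -> [-1, 12, 18, 34, 39] -> [12, 18, 34]
  [-39, -49, 19, 30, -12, -44, 34, 25, -50] -> [39, 49, -19, -30, 12, 44, -34, -25, 50] -> [-34, -30, -25, -19, 12, 39, 44, 49, 50] -> [-34, -30, 12, 44, 50]
  [40, -32, -15, 4, -20, -12, 30] -> [-40, 32, 15, -4, 20, 12, -30] -> [-40, -30, -4, 12, 15, 20, 32] -> [-40, -30, -4, 12, 20, 32]
  probe: [-21, -8, 42, 12, 39, -38, 43, 19, 39, 40] -> [21, 8, -42, -12, -39, 38, -43, -19, -39, -40] -> [-43, -42, -40, -39, -39, -19, -12, 8, 21, 38] -> [-42, -40, -12, 8, 38]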